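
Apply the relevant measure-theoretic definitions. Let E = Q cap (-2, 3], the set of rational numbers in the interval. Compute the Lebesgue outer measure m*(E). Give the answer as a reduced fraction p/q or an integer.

E = Q cap (-2, 3] is a subset of Q, which is countable. Enumerate Q = {q_1, q_2, ...}; for any eps > 0, cover q_k by the open interval (q_k - eps/2^(k+1), q_k + eps/2^(k+1)), of length eps/2^k. The total cover length is sum_{k>=1} eps/2^k = eps. Hence m*(E) <= m*(Q) <= eps for every eps > 0, and since outer measure is non-negative, m*(E) = 0.

0


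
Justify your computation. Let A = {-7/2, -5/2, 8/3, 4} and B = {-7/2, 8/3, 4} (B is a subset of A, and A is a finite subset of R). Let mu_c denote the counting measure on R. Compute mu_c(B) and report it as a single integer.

Counting measure assigns mu_c(E) = |E| (number of elements) when E is finite.
B has 3 element(s), so mu_c(B) = 3.

3


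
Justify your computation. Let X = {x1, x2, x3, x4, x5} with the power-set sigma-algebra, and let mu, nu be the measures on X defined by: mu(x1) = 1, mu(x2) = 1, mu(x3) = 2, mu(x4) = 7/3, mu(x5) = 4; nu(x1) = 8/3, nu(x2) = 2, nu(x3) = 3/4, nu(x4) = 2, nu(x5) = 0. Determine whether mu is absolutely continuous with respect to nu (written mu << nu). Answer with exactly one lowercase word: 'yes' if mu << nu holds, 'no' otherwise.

mu << nu means: every nu-null measurable set is also mu-null; equivalently, for every atom x, if nu({x}) = 0 then mu({x}) = 0.
Checking each atom:
  x1: nu = 8/3 > 0 -> no constraint.
  x2: nu = 2 > 0 -> no constraint.
  x3: nu = 3/4 > 0 -> no constraint.
  x4: nu = 2 > 0 -> no constraint.
  x5: nu = 0, mu = 4 > 0 -> violates mu << nu.
The atom(s) x5 violate the condition (nu = 0 but mu > 0). Therefore mu is NOT absolutely continuous w.r.t. nu.

no


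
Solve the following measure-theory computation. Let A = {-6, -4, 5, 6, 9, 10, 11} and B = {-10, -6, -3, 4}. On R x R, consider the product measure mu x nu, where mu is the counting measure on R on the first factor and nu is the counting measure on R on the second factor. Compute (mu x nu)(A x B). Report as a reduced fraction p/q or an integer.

For a measurable rectangle A x B, the product measure satisfies
  (mu x nu)(A x B) = mu(A) * nu(B).
  mu(A) = 7.
  nu(B) = 4.
  (mu x nu)(A x B) = 7 * 4 = 28.

28


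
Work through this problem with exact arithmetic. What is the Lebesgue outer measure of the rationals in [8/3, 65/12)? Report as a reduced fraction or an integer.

The set Q cap [8/3, 65/12) is countable (a subset of the countable set Q). Lebesgue outer measure of any countable set is 0: each singleton {q} has m*({q}) = 0, and by countable subadditivity m*(union_k {q_k}) <= sum_k m*({q_k}) = sum_k 0 = 0. The reverse inequality m*(E) >= 0 is automatic. So m*(Q cap [8/3, 65/12)) = 0.

0


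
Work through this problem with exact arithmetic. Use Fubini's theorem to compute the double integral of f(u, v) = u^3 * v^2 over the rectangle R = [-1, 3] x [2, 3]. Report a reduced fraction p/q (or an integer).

f(u, v) is a tensor product of a function of u and a function of v, and both factors are bounded continuous (hence Lebesgue integrable) on the rectangle, so Fubini's theorem applies:
  integral_R f d(m x m) = (integral_a1^b1 u^3 du) * (integral_a2^b2 v^2 dv).
Inner integral in u: integral_{-1}^{3} u^3 du = (3^4 - (-1)^4)/4
  = 20.
Inner integral in v: integral_{2}^{3} v^2 dv = (3^3 - 2^3)/3
  = 19/3.
Product: (20) * (19/3) = 380/3.

380/3


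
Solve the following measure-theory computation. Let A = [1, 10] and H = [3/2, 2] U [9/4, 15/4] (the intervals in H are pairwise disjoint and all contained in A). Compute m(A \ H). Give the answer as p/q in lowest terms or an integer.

The ambient interval has length m(A) = 10 - 1 = 9.
Since the holes are disjoint and sit inside A, by finite additivity
  m(H) = sum_i (b_i - a_i), and m(A \ H) = m(A) - m(H).
Computing the hole measures:
  m(H_1) = 2 - 3/2 = 1/2.
  m(H_2) = 15/4 - 9/4 = 3/2.
Summed: m(H) = 1/2 + 3/2 = 2.
So m(A \ H) = 9 - 2 = 7.

7


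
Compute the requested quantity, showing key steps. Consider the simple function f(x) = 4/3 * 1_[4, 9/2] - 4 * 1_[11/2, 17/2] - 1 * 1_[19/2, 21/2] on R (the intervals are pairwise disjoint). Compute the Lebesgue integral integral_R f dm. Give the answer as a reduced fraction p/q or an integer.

For a simple function f = sum_i c_i * 1_{A_i} with disjoint A_i,
  integral f dm = sum_i c_i * m(A_i).
Lengths of the A_i:
  m(A_1) = 9/2 - 4 = 1/2.
  m(A_2) = 17/2 - 11/2 = 3.
  m(A_3) = 21/2 - 19/2 = 1.
Contributions c_i * m(A_i):
  (4/3) * (1/2) = 2/3.
  (-4) * (3) = -12.
  (-1) * (1) = -1.
Total: 2/3 - 12 - 1 = -37/3.

-37/3


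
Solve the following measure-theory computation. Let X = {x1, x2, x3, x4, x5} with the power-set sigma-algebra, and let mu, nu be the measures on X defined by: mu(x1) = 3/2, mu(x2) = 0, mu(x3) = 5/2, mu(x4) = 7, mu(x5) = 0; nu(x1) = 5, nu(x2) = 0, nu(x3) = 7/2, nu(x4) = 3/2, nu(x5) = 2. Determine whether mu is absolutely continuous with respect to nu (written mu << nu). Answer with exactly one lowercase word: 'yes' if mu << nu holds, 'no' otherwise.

mu << nu means: every nu-null measurable set is also mu-null; equivalently, for every atom x, if nu({x}) = 0 then mu({x}) = 0.
Checking each atom:
  x1: nu = 5 > 0 -> no constraint.
  x2: nu = 0, mu = 0 -> consistent with mu << nu.
  x3: nu = 7/2 > 0 -> no constraint.
  x4: nu = 3/2 > 0 -> no constraint.
  x5: nu = 2 > 0 -> no constraint.
No atom violates the condition. Therefore mu << nu.

yes


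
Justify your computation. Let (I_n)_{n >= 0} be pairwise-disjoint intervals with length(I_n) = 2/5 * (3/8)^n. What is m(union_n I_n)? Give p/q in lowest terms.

By countable additivity of the Lebesgue measure on pairwise disjoint measurable sets,
  m(union_{n >= 0} I_n) = sum_{n >= 0} m(I_n) = sum_{n >= 0} a * r^n,
  with a = 2/5 and r = 3/8.
Since 0 < r = 3/8 < 1, the geometric series converges:
  sum_{n >= 0} a * r^n = a / (1 - r).
  = 2/5 / (1 - 3/8)
  = 2/5 / (5/8)
  = 16/25.

16/25


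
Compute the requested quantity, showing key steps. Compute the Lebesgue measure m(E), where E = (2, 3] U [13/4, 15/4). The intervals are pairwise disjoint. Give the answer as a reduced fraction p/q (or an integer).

For pairwise disjoint intervals, m(union_i I_i) = sum_i m(I_i),
and m is invariant under swapping open/closed endpoints (single points have measure 0).
So m(E) = sum_i (b_i - a_i).
  I_1 has length 3 - 2 = 1.
  I_2 has length 15/4 - 13/4 = 1/2.
Summing:
  m(E) = 1 + 1/2 = 3/2.

3/2


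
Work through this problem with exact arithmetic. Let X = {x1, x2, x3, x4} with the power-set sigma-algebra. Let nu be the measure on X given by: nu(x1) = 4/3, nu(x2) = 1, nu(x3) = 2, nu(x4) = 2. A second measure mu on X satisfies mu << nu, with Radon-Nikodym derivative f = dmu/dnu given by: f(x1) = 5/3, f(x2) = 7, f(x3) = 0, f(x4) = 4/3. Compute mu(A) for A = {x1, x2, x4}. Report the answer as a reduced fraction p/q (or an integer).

By the defining property of the Radon-Nikodym derivative, for every measurable set A,
  mu(A) = integral_A f dnu.
Since nu is a discrete measure concentrated on the atoms of X, the integral over A reduces to the sum
  mu(A) = sum_{x in A} f(x) * nu({x}).
Computing each term:
  x1: f(x1) * nu(x1) = 5/3 * 4/3 = 20/9.
  x2: f(x2) * nu(x2) = 7 * 1 = 7.
  x4: f(x4) * nu(x4) = 4/3 * 2 = 8/3.
Summing: mu(A) = 20/9 + 7 + 8/3 = 107/9.

107/9


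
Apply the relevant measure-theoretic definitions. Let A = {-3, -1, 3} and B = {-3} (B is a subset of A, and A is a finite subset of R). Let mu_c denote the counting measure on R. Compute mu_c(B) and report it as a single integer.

Counting measure assigns mu_c(E) = |E| (number of elements) when E is finite.
B has 1 element(s), so mu_c(B) = 1.

1


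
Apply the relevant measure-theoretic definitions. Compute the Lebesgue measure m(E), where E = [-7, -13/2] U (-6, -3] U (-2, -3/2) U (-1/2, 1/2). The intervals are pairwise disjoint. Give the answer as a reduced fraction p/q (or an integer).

For pairwise disjoint intervals, m(union_i I_i) = sum_i m(I_i),
and m is invariant under swapping open/closed endpoints (single points have measure 0).
So m(E) = sum_i (b_i - a_i).
  I_1 has length -13/2 - (-7) = 1/2.
  I_2 has length -3 - (-6) = 3.
  I_3 has length -3/2 - (-2) = 1/2.
  I_4 has length 1/2 - (-1/2) = 1.
Summing:
  m(E) = 1/2 + 3 + 1/2 + 1 = 5.

5


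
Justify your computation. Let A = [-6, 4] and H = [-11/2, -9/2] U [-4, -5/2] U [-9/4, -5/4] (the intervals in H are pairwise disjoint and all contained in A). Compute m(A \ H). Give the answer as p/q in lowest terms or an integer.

The ambient interval has length m(A) = 4 - (-6) = 10.
Since the holes are disjoint and sit inside A, by finite additivity
  m(H) = sum_i (b_i - a_i), and m(A \ H) = m(A) - m(H).
Computing the hole measures:
  m(H_1) = -9/2 - (-11/2) = 1.
  m(H_2) = -5/2 - (-4) = 3/2.
  m(H_3) = -5/4 - (-9/4) = 1.
Summed: m(H) = 1 + 3/2 + 1 = 7/2.
So m(A \ H) = 10 - 7/2 = 13/2.

13/2


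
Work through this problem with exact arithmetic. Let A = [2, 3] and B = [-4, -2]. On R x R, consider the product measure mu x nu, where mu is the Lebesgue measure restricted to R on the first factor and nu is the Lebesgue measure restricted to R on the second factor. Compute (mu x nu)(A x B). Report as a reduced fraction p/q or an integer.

For a measurable rectangle A x B, the product measure satisfies
  (mu x nu)(A x B) = mu(A) * nu(B).
  mu(A) = 1.
  nu(B) = 2.
  (mu x nu)(A x B) = 1 * 2 = 2.

2


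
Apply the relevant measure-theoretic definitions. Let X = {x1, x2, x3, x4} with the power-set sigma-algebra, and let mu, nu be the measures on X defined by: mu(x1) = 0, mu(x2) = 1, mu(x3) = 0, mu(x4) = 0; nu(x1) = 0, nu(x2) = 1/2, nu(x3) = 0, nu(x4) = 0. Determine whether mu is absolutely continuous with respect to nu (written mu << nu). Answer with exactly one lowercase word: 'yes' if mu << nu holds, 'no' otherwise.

mu << nu means: every nu-null measurable set is also mu-null; equivalently, for every atom x, if nu({x}) = 0 then mu({x}) = 0.
Checking each atom:
  x1: nu = 0, mu = 0 -> consistent with mu << nu.
  x2: nu = 1/2 > 0 -> no constraint.
  x3: nu = 0, mu = 0 -> consistent with mu << nu.
  x4: nu = 0, mu = 0 -> consistent with mu << nu.
No atom violates the condition. Therefore mu << nu.

yes


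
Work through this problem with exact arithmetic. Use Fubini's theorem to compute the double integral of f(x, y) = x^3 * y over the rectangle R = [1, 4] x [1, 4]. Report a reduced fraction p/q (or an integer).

f(x, y) is a tensor product of a function of x and a function of y, and both factors are bounded continuous (hence Lebesgue integrable) on the rectangle, so Fubini's theorem applies:
  integral_R f d(m x m) = (integral_a1^b1 x^3 dx) * (integral_a2^b2 y dy).
Inner integral in x: integral_{1}^{4} x^3 dx = (4^4 - 1^4)/4
  = 255/4.
Inner integral in y: integral_{1}^{4} y dy = (4^2 - 1^2)/2
  = 15/2.
Product: (255/4) * (15/2) = 3825/8.

3825/8


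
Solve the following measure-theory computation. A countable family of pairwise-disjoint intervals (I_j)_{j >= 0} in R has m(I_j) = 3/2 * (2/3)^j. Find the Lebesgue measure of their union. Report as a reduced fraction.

By countable additivity of the Lebesgue measure on pairwise disjoint measurable sets,
  m(union_{j >= 0} I_j) = sum_{j >= 0} m(I_j) = sum_{j >= 0} a * r^j,
  with a = 3/2 and r = 2/3.
Since 0 < r = 2/3 < 1, the geometric series converges:
  sum_{j >= 0} a * r^j = a / (1 - r).
  = 3/2 / (1 - 2/3)
  = 3/2 / (1/3)
  = 9/2.

9/2


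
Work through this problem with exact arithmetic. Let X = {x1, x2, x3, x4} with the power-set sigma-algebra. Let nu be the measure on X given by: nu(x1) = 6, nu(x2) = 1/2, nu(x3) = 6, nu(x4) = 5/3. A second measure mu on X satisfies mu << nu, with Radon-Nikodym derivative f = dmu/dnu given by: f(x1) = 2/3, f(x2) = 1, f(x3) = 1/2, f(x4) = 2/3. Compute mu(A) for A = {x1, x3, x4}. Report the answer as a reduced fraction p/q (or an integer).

By the defining property of the Radon-Nikodym derivative, for every measurable set A,
  mu(A) = integral_A f dnu.
Since nu is a discrete measure concentrated on the atoms of X, the integral over A reduces to the sum
  mu(A) = sum_{x in A} f(x) * nu({x}).
Computing each term:
  x1: f(x1) * nu(x1) = 2/3 * 6 = 4.
  x3: f(x3) * nu(x3) = 1/2 * 6 = 3.
  x4: f(x4) * nu(x4) = 2/3 * 5/3 = 10/9.
Summing: mu(A) = 4 + 3 + 10/9 = 73/9.

73/9


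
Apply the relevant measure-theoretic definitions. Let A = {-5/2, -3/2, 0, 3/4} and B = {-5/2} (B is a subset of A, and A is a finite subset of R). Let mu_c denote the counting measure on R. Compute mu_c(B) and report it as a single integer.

Counting measure assigns mu_c(E) = |E| (number of elements) when E is finite.
B has 1 element(s), so mu_c(B) = 1.

1


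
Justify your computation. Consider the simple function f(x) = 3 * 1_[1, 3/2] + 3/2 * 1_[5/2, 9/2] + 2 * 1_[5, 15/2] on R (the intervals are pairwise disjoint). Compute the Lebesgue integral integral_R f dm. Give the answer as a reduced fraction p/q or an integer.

For a simple function f = sum_i c_i * 1_{A_i} with disjoint A_i,
  integral f dm = sum_i c_i * m(A_i).
Lengths of the A_i:
  m(A_1) = 3/2 - 1 = 1/2.
  m(A_2) = 9/2 - 5/2 = 2.
  m(A_3) = 15/2 - 5 = 5/2.
Contributions c_i * m(A_i):
  (3) * (1/2) = 3/2.
  (3/2) * (2) = 3.
  (2) * (5/2) = 5.
Total: 3/2 + 3 + 5 = 19/2.

19/2


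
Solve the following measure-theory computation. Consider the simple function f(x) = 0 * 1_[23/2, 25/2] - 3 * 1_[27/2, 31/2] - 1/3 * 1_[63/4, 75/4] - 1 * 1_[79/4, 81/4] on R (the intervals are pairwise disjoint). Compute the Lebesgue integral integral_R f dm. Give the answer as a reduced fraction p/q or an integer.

For a simple function f = sum_i c_i * 1_{A_i} with disjoint A_i,
  integral f dm = sum_i c_i * m(A_i).
Lengths of the A_i:
  m(A_1) = 25/2 - 23/2 = 1.
  m(A_2) = 31/2 - 27/2 = 2.
  m(A_3) = 75/4 - 63/4 = 3.
  m(A_4) = 81/4 - 79/4 = 1/2.
Contributions c_i * m(A_i):
  (0) * (1) = 0.
  (-3) * (2) = -6.
  (-1/3) * (3) = -1.
  (-1) * (1/2) = -1/2.
Total: 0 - 6 - 1 - 1/2 = -15/2.

-15/2


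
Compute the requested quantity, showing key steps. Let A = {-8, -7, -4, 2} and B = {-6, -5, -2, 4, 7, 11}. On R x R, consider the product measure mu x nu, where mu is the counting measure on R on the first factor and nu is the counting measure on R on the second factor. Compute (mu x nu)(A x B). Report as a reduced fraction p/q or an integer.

For a measurable rectangle A x B, the product measure satisfies
  (mu x nu)(A x B) = mu(A) * nu(B).
  mu(A) = 4.
  nu(B) = 6.
  (mu x nu)(A x B) = 4 * 6 = 24.

24


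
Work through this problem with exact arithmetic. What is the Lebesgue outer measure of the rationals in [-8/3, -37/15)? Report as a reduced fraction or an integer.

Q cap [-8/3, -37/15) is countable; list its elements as q_1, q_2, ... . Fix eps > 0 and cover the k-th point by an interval of length eps * 2^(-k). The cover has total length eps * sum_{k>=1} 2^(-k) = eps, so by definition of outer measure m*(Q cap [-8/3, -37/15)) <= eps. Since eps was arbitrary and m* >= 0, the outer measure is 0.

0


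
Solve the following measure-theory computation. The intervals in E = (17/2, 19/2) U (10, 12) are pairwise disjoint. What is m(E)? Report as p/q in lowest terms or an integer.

For pairwise disjoint intervals, m(union_i I_i) = sum_i m(I_i),
and m is invariant under swapping open/closed endpoints (single points have measure 0).
So m(E) = sum_i (b_i - a_i).
  I_1 has length 19/2 - 17/2 = 1.
  I_2 has length 12 - 10 = 2.
Summing:
  m(E) = 1 + 2 = 3.

3


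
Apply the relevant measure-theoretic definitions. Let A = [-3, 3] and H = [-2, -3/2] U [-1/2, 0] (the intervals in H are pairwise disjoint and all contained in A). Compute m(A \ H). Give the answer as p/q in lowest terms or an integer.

The ambient interval has length m(A) = 3 - (-3) = 6.
Since the holes are disjoint and sit inside A, by finite additivity
  m(H) = sum_i (b_i - a_i), and m(A \ H) = m(A) - m(H).
Computing the hole measures:
  m(H_1) = -3/2 - (-2) = 1/2.
  m(H_2) = 0 - (-1/2) = 1/2.
Summed: m(H) = 1/2 + 1/2 = 1.
So m(A \ H) = 6 - 1 = 5.

5


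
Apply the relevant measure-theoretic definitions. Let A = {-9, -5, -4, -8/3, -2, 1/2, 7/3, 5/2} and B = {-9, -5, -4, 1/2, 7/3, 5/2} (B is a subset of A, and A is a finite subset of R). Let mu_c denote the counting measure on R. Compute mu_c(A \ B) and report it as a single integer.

Counting measure assigns mu_c(E) = |E| (number of elements) when E is finite. For B subset A, A \ B is the set of elements of A not in B, so |A \ B| = |A| - |B|.
|A| = 8, |B| = 6, so mu_c(A \ B) = 8 - 6 = 2.

2


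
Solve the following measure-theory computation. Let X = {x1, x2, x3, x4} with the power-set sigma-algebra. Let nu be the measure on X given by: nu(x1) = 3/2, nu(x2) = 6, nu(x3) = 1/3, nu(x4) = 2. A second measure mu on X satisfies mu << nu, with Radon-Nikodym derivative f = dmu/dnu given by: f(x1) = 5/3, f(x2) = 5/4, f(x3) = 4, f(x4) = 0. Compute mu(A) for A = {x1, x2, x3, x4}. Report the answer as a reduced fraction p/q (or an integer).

By the defining property of the Radon-Nikodym derivative, for every measurable set A,
  mu(A) = integral_A f dnu.
Since nu is a discrete measure concentrated on the atoms of X, the integral over A reduces to the sum
  mu(A) = sum_{x in A} f(x) * nu({x}).
Computing each term:
  x1: f(x1) * nu(x1) = 5/3 * 3/2 = 5/2.
  x2: f(x2) * nu(x2) = 5/4 * 6 = 15/2.
  x3: f(x3) * nu(x3) = 4 * 1/3 = 4/3.
  x4: f(x4) * nu(x4) = 0 * 2 = 0.
Summing: mu(A) = 5/2 + 15/2 + 4/3 + 0 = 34/3.

34/3


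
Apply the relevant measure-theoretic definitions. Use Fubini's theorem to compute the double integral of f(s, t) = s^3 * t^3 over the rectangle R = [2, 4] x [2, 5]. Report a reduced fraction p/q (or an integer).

f(s, t) is a tensor product of a function of s and a function of t, and both factors are bounded continuous (hence Lebesgue integrable) on the rectangle, so Fubini's theorem applies:
  integral_R f d(m x m) = (integral_a1^b1 s^3 ds) * (integral_a2^b2 t^3 dt).
Inner integral in s: integral_{2}^{4} s^3 ds = (4^4 - 2^4)/4
  = 60.
Inner integral in t: integral_{2}^{5} t^3 dt = (5^4 - 2^4)/4
  = 609/4.
Product: (60) * (609/4) = 9135.

9135


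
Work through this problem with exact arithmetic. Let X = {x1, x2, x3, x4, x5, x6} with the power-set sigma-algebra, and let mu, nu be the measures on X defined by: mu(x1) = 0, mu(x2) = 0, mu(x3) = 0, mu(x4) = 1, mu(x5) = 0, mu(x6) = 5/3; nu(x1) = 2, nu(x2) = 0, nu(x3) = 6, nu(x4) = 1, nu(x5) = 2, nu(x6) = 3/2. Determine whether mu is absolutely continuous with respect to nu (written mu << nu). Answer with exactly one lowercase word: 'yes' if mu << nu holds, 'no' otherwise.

mu << nu means: every nu-null measurable set is also mu-null; equivalently, for every atom x, if nu({x}) = 0 then mu({x}) = 0.
Checking each atom:
  x1: nu = 2 > 0 -> no constraint.
  x2: nu = 0, mu = 0 -> consistent with mu << nu.
  x3: nu = 6 > 0 -> no constraint.
  x4: nu = 1 > 0 -> no constraint.
  x5: nu = 2 > 0 -> no constraint.
  x6: nu = 3/2 > 0 -> no constraint.
No atom violates the condition. Therefore mu << nu.

yes


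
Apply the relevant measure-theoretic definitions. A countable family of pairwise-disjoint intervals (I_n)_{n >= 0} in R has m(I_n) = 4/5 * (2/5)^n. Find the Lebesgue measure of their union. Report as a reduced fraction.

By countable additivity of the Lebesgue measure on pairwise disjoint measurable sets,
  m(union_{n >= 0} I_n) = sum_{n >= 0} m(I_n) = sum_{n >= 0} a * r^n,
  with a = 4/5 and r = 2/5.
Since 0 < r = 2/5 < 1, the geometric series converges:
  sum_{n >= 0} a * r^n = a / (1 - r).
  = 4/5 / (1 - 2/5)
  = 4/5 / (3/5)
  = 4/3.

4/3


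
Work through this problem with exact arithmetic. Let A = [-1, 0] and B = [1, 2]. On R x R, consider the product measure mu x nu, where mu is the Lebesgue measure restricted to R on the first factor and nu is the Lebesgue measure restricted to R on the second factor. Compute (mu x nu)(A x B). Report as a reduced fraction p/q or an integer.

For a measurable rectangle A x B, the product measure satisfies
  (mu x nu)(A x B) = mu(A) * nu(B).
  mu(A) = 1.
  nu(B) = 1.
  (mu x nu)(A x B) = 1 * 1 = 1.

1


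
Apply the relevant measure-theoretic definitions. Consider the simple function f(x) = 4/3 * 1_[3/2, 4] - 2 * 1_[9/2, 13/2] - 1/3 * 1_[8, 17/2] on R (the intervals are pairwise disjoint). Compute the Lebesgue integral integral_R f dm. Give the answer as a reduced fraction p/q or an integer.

For a simple function f = sum_i c_i * 1_{A_i} with disjoint A_i,
  integral f dm = sum_i c_i * m(A_i).
Lengths of the A_i:
  m(A_1) = 4 - 3/2 = 5/2.
  m(A_2) = 13/2 - 9/2 = 2.
  m(A_3) = 17/2 - 8 = 1/2.
Contributions c_i * m(A_i):
  (4/3) * (5/2) = 10/3.
  (-2) * (2) = -4.
  (-1/3) * (1/2) = -1/6.
Total: 10/3 - 4 - 1/6 = -5/6.

-5/6


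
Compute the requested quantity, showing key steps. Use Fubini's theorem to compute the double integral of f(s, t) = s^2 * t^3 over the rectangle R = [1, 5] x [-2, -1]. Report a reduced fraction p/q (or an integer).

f(s, t) is a tensor product of a function of s and a function of t, and both factors are bounded continuous (hence Lebesgue integrable) on the rectangle, so Fubini's theorem applies:
  integral_R f d(m x m) = (integral_a1^b1 s^2 ds) * (integral_a2^b2 t^3 dt).
Inner integral in s: integral_{1}^{5} s^2 ds = (5^3 - 1^3)/3
  = 124/3.
Inner integral in t: integral_{-2}^{-1} t^3 dt = ((-1)^4 - (-2)^4)/4
  = -15/4.
Product: (124/3) * (-15/4) = -155.

-155


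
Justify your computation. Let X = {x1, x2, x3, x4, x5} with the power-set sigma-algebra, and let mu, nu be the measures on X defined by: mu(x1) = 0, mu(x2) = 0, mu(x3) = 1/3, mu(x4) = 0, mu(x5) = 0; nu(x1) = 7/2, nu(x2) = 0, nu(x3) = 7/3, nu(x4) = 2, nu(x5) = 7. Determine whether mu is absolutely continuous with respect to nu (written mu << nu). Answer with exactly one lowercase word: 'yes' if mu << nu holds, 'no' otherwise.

mu << nu means: every nu-null measurable set is also mu-null; equivalently, for every atom x, if nu({x}) = 0 then mu({x}) = 0.
Checking each atom:
  x1: nu = 7/2 > 0 -> no constraint.
  x2: nu = 0, mu = 0 -> consistent with mu << nu.
  x3: nu = 7/3 > 0 -> no constraint.
  x4: nu = 2 > 0 -> no constraint.
  x5: nu = 7 > 0 -> no constraint.
No atom violates the condition. Therefore mu << nu.

yes


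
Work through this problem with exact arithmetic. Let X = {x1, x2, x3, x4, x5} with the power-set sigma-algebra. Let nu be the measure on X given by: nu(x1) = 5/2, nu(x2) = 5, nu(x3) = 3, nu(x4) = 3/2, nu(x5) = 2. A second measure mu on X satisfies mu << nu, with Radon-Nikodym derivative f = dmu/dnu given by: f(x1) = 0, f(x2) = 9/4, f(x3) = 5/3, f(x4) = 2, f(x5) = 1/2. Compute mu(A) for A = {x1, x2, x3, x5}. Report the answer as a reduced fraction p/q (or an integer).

By the defining property of the Radon-Nikodym derivative, for every measurable set A,
  mu(A) = integral_A f dnu.
Since nu is a discrete measure concentrated on the atoms of X, the integral over A reduces to the sum
  mu(A) = sum_{x in A} f(x) * nu({x}).
Computing each term:
  x1: f(x1) * nu(x1) = 0 * 5/2 = 0.
  x2: f(x2) * nu(x2) = 9/4 * 5 = 45/4.
  x3: f(x3) * nu(x3) = 5/3 * 3 = 5.
  x5: f(x5) * nu(x5) = 1/2 * 2 = 1.
Summing: mu(A) = 0 + 45/4 + 5 + 1 = 69/4.

69/4


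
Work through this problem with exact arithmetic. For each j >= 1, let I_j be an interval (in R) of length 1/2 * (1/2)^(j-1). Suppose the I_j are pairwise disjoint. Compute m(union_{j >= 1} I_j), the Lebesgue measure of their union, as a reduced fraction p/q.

By countable additivity of the Lebesgue measure on pairwise disjoint measurable sets,
  m(union_{j >= 1} I_j) = sum_{j >= 1} m(I_j) = sum_{j >= 1} a * r^(j-1),
  with a = 1/2 and r = 1/2.
Since 0 < r = 1/2 < 1, the geometric series converges:
  sum_{j >= 1} a * r^(j-1) = a / (1 - r).
  = 1/2 / (1 - 1/2)
  = 1/2 / (1/2)
  = 1.

1


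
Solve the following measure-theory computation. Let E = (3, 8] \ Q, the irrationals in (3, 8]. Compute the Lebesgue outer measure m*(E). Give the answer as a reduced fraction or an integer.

The interval I = (3, 8] has m(I) = 8 - 3 = 5 (endpoints are measure-zero, so open/closed/half-open agree). Write I = (I cap Q) u (I \ Q). The rationals in I are countable, so m*(I cap Q) = 0 (cover each rational by intervals whose total length is arbitrarily small). By countable subadditivity m*(I) <= m*(I cap Q) + m*(I \ Q), hence m*(I \ Q) >= m(I) = 5. The reverse inequality m*(I \ Q) <= m*(I) = 5 is trivial since (I \ Q) is a subset of I. Therefore m*(I \ Q) = 5.

5


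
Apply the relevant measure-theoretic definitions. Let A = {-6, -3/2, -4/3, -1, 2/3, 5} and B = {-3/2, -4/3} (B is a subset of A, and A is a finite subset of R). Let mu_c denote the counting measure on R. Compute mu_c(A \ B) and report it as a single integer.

Counting measure assigns mu_c(E) = |E| (number of elements) when E is finite. For B subset A, A \ B is the set of elements of A not in B, so |A \ B| = |A| - |B|.
|A| = 6, |B| = 2, so mu_c(A \ B) = 6 - 2 = 4.

4


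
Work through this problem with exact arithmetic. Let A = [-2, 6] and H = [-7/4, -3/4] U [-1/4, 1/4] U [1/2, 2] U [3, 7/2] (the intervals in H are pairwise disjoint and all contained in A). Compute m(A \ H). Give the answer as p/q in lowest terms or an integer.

The ambient interval has length m(A) = 6 - (-2) = 8.
Since the holes are disjoint and sit inside A, by finite additivity
  m(H) = sum_i (b_i - a_i), and m(A \ H) = m(A) - m(H).
Computing the hole measures:
  m(H_1) = -3/4 - (-7/4) = 1.
  m(H_2) = 1/4 - (-1/4) = 1/2.
  m(H_3) = 2 - 1/2 = 3/2.
  m(H_4) = 7/2 - 3 = 1/2.
Summed: m(H) = 1 + 1/2 + 3/2 + 1/2 = 7/2.
So m(A \ H) = 8 - 7/2 = 9/2.

9/2


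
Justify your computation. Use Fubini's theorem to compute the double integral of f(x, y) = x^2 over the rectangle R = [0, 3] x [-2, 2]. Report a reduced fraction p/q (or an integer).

f(x, y) is a tensor product of a function of x and a function of y, and both factors are bounded continuous (hence Lebesgue integrable) on the rectangle, so Fubini's theorem applies:
  integral_R f d(m x m) = (integral_a1^b1 x^2 dx) * (integral_a2^b2 1 dy).
Inner integral in x: integral_{0}^{3} x^2 dx = (3^3 - 0^3)/3
  = 9.
Inner integral in y: integral_{-2}^{2} 1 dy = (2^1 - (-2)^1)/1
  = 4.
Product: (9) * (4) = 36.

36


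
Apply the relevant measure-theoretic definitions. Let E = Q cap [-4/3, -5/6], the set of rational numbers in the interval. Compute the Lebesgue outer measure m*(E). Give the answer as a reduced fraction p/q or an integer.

The set Q cap [-4/3, -5/6] is countable (a subset of the countable set Q). Lebesgue outer measure of any countable set is 0: each singleton {q} has m*({q}) = 0, and by countable subadditivity m*(union_k {q_k}) <= sum_k m*({q_k}) = sum_k 0 = 0. The reverse inequality m*(E) >= 0 is automatic. So m*(Q cap [-4/3, -5/6]) = 0.

0


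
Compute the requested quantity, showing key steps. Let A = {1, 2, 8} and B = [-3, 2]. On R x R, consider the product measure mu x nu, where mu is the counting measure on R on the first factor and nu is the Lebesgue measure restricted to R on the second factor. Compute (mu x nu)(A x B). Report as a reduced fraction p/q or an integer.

For a measurable rectangle A x B, the product measure satisfies
  (mu x nu)(A x B) = mu(A) * nu(B).
  mu(A) = 3.
  nu(B) = 5.
  (mu x nu)(A x B) = 3 * 5 = 15.

15


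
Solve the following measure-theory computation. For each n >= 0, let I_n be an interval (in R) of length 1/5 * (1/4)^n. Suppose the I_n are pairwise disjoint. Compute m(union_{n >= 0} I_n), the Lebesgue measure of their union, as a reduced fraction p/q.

By countable additivity of the Lebesgue measure on pairwise disjoint measurable sets,
  m(union_{n >= 0} I_n) = sum_{n >= 0} m(I_n) = sum_{n >= 0} a * r^n,
  with a = 1/5 and r = 1/4.
Since 0 < r = 1/4 < 1, the geometric series converges:
  sum_{n >= 0} a * r^n = a / (1 - r).
  = 1/5 / (1 - 1/4)
  = 1/5 / (3/4)
  = 4/15.

4/15


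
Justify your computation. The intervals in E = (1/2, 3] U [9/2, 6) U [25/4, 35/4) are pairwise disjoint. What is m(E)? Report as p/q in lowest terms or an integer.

For pairwise disjoint intervals, m(union_i I_i) = sum_i m(I_i),
and m is invariant under swapping open/closed endpoints (single points have measure 0).
So m(E) = sum_i (b_i - a_i).
  I_1 has length 3 - 1/2 = 5/2.
  I_2 has length 6 - 9/2 = 3/2.
  I_3 has length 35/4 - 25/4 = 5/2.
Summing:
  m(E) = 5/2 + 3/2 + 5/2 = 13/2.

13/2


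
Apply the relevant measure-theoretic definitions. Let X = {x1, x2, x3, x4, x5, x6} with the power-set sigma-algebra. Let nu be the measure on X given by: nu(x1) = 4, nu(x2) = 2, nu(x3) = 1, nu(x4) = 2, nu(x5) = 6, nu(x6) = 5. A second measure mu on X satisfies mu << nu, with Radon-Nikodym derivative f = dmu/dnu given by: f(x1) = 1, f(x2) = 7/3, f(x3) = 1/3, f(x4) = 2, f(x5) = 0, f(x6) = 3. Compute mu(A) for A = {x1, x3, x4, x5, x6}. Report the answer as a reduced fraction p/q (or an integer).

By the defining property of the Radon-Nikodym derivative, for every measurable set A,
  mu(A) = integral_A f dnu.
Since nu is a discrete measure concentrated on the atoms of X, the integral over A reduces to the sum
  mu(A) = sum_{x in A} f(x) * nu({x}).
Computing each term:
  x1: f(x1) * nu(x1) = 1 * 4 = 4.
  x3: f(x3) * nu(x3) = 1/3 * 1 = 1/3.
  x4: f(x4) * nu(x4) = 2 * 2 = 4.
  x5: f(x5) * nu(x5) = 0 * 6 = 0.
  x6: f(x6) * nu(x6) = 3 * 5 = 15.
Summing: mu(A) = 4 + 1/3 + 4 + 0 + 15 = 70/3.

70/3


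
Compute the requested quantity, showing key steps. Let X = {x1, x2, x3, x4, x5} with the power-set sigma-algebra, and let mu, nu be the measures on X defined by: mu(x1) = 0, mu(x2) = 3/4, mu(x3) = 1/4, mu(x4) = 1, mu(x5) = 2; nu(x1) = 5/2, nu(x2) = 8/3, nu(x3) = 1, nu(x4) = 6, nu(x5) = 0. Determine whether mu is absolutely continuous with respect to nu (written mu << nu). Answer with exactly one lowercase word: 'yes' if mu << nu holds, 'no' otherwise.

mu << nu means: every nu-null measurable set is also mu-null; equivalently, for every atom x, if nu({x}) = 0 then mu({x}) = 0.
Checking each atom:
  x1: nu = 5/2 > 0 -> no constraint.
  x2: nu = 8/3 > 0 -> no constraint.
  x3: nu = 1 > 0 -> no constraint.
  x4: nu = 6 > 0 -> no constraint.
  x5: nu = 0, mu = 2 > 0 -> violates mu << nu.
The atom(s) x5 violate the condition (nu = 0 but mu > 0). Therefore mu is NOT absolutely continuous w.r.t. nu.

no


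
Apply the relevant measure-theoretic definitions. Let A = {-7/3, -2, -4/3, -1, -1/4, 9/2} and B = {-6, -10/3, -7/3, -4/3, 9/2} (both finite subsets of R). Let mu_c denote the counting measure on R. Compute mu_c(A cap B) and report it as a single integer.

Counting measure on a finite set equals cardinality. mu_c(A cap B) = |A cap B| (elements appearing in both).
Enumerating the elements of A that also lie in B gives 3 element(s).
So mu_c(A cap B) = 3.

3


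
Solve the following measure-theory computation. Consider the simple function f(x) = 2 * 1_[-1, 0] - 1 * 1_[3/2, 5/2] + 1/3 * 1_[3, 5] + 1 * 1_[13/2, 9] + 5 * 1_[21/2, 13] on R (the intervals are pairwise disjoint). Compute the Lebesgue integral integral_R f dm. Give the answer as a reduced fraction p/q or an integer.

For a simple function f = sum_i c_i * 1_{A_i} with disjoint A_i,
  integral f dm = sum_i c_i * m(A_i).
Lengths of the A_i:
  m(A_1) = 0 - (-1) = 1.
  m(A_2) = 5/2 - 3/2 = 1.
  m(A_3) = 5 - 3 = 2.
  m(A_4) = 9 - 13/2 = 5/2.
  m(A_5) = 13 - 21/2 = 5/2.
Contributions c_i * m(A_i):
  (2) * (1) = 2.
  (-1) * (1) = -1.
  (1/3) * (2) = 2/3.
  (1) * (5/2) = 5/2.
  (5) * (5/2) = 25/2.
Total: 2 - 1 + 2/3 + 5/2 + 25/2 = 50/3.

50/3


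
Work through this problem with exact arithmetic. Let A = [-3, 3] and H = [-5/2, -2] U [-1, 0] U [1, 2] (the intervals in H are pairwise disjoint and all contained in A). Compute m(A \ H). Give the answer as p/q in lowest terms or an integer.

The ambient interval has length m(A) = 3 - (-3) = 6.
Since the holes are disjoint and sit inside A, by finite additivity
  m(H) = sum_i (b_i - a_i), and m(A \ H) = m(A) - m(H).
Computing the hole measures:
  m(H_1) = -2 - (-5/2) = 1/2.
  m(H_2) = 0 - (-1) = 1.
  m(H_3) = 2 - 1 = 1.
Summed: m(H) = 1/2 + 1 + 1 = 5/2.
So m(A \ H) = 6 - 5/2 = 7/2.

7/2


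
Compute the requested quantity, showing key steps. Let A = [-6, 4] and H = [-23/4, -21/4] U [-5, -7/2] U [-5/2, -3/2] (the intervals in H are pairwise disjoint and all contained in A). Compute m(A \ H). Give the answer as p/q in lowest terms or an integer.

The ambient interval has length m(A) = 4 - (-6) = 10.
Since the holes are disjoint and sit inside A, by finite additivity
  m(H) = sum_i (b_i - a_i), and m(A \ H) = m(A) - m(H).
Computing the hole measures:
  m(H_1) = -21/4 - (-23/4) = 1/2.
  m(H_2) = -7/2 - (-5) = 3/2.
  m(H_3) = -3/2 - (-5/2) = 1.
Summed: m(H) = 1/2 + 3/2 + 1 = 3.
So m(A \ H) = 10 - 3 = 7.

7


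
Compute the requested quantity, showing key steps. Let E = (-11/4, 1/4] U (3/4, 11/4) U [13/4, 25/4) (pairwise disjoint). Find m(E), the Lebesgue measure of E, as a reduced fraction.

For pairwise disjoint intervals, m(union_i I_i) = sum_i m(I_i),
and m is invariant under swapping open/closed endpoints (single points have measure 0).
So m(E) = sum_i (b_i - a_i).
  I_1 has length 1/4 - (-11/4) = 3.
  I_2 has length 11/4 - 3/4 = 2.
  I_3 has length 25/4 - 13/4 = 3.
Summing:
  m(E) = 3 + 2 + 3 = 8.

8


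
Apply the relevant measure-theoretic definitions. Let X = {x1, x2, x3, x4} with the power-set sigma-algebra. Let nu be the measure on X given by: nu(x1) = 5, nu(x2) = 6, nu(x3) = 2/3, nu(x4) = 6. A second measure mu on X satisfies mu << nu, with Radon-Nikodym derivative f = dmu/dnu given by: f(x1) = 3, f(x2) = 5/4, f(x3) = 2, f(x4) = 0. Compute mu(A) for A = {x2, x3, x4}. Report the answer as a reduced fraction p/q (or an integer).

By the defining property of the Radon-Nikodym derivative, for every measurable set A,
  mu(A) = integral_A f dnu.
Since nu is a discrete measure concentrated on the atoms of X, the integral over A reduces to the sum
  mu(A) = sum_{x in A} f(x) * nu({x}).
Computing each term:
  x2: f(x2) * nu(x2) = 5/4 * 6 = 15/2.
  x3: f(x3) * nu(x3) = 2 * 2/3 = 4/3.
  x4: f(x4) * nu(x4) = 0 * 6 = 0.
Summing: mu(A) = 15/2 + 4/3 + 0 = 53/6.

53/6


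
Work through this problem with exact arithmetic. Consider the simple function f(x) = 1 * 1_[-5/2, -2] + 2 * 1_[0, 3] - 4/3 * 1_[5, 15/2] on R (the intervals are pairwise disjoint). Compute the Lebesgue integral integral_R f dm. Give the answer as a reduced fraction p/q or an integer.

For a simple function f = sum_i c_i * 1_{A_i} with disjoint A_i,
  integral f dm = sum_i c_i * m(A_i).
Lengths of the A_i:
  m(A_1) = -2 - (-5/2) = 1/2.
  m(A_2) = 3 - 0 = 3.
  m(A_3) = 15/2 - 5 = 5/2.
Contributions c_i * m(A_i):
  (1) * (1/2) = 1/2.
  (2) * (3) = 6.
  (-4/3) * (5/2) = -10/3.
Total: 1/2 + 6 - 10/3 = 19/6.

19/6


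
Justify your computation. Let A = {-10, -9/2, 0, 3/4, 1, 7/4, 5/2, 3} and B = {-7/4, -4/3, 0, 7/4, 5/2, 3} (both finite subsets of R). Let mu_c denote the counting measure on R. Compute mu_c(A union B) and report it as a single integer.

Counting measure on a finite set equals cardinality. By inclusion-exclusion, |A union B| = |A| + |B| - |A cap B|.
|A| = 8, |B| = 6, |A cap B| = 4.
So mu_c(A union B) = 8 + 6 - 4 = 10.

10


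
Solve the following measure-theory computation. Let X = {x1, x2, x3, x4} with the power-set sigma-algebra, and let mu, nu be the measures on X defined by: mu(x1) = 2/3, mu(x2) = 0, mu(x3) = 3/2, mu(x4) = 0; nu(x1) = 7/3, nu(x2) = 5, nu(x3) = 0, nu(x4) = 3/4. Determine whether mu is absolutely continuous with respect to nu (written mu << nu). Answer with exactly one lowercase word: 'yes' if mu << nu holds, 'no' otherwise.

mu << nu means: every nu-null measurable set is also mu-null; equivalently, for every atom x, if nu({x}) = 0 then mu({x}) = 0.
Checking each atom:
  x1: nu = 7/3 > 0 -> no constraint.
  x2: nu = 5 > 0 -> no constraint.
  x3: nu = 0, mu = 3/2 > 0 -> violates mu << nu.
  x4: nu = 3/4 > 0 -> no constraint.
The atom(s) x3 violate the condition (nu = 0 but mu > 0). Therefore mu is NOT absolutely continuous w.r.t. nu.

no


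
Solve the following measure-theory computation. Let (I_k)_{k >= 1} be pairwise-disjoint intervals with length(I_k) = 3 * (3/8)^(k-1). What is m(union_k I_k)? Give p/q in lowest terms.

By countable additivity of the Lebesgue measure on pairwise disjoint measurable sets,
  m(union_{k >= 1} I_k) = sum_{k >= 1} m(I_k) = sum_{k >= 1} a * r^(k-1),
  with a = 3 and r = 3/8.
Since 0 < r = 3/8 < 1, the geometric series converges:
  sum_{k >= 1} a * r^(k-1) = a / (1 - r).
  = 3 / (1 - 3/8)
  = 3 / (5/8)
  = 24/5.

24/5


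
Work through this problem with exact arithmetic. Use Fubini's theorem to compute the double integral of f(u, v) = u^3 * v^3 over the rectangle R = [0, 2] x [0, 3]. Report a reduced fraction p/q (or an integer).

f(u, v) is a tensor product of a function of u and a function of v, and both factors are bounded continuous (hence Lebesgue integrable) on the rectangle, so Fubini's theorem applies:
  integral_R f d(m x m) = (integral_a1^b1 u^3 du) * (integral_a2^b2 v^3 dv).
Inner integral in u: integral_{0}^{2} u^3 du = (2^4 - 0^4)/4
  = 4.
Inner integral in v: integral_{0}^{3} v^3 dv = (3^4 - 0^4)/4
  = 81/4.
Product: (4) * (81/4) = 81.

81


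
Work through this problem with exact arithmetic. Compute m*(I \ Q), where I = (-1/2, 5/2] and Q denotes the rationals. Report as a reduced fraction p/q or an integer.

The interval I = (-1/2, 5/2] has m(I) = 5/2 - (-1/2) = 3 (endpoints are measure-zero, so open/closed/half-open agree). Write I = (I cap Q) u (I \ Q). The rationals in I are countable, so m*(I cap Q) = 0 (cover each rational by intervals whose total length is arbitrarily small). By countable subadditivity m*(I) <= m*(I cap Q) + m*(I \ Q), hence m*(I \ Q) >= m(I) = 3. The reverse inequality m*(I \ Q) <= m*(I) = 3 is trivial since (I \ Q) is a subset of I. Therefore m*(I \ Q) = 3.

3


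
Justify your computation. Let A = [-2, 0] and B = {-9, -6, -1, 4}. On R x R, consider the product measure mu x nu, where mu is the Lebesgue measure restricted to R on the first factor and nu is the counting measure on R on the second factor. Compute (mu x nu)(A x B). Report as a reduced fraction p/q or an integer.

For a measurable rectangle A x B, the product measure satisfies
  (mu x nu)(A x B) = mu(A) * nu(B).
  mu(A) = 2.
  nu(B) = 4.
  (mu x nu)(A x B) = 2 * 4 = 8.

8


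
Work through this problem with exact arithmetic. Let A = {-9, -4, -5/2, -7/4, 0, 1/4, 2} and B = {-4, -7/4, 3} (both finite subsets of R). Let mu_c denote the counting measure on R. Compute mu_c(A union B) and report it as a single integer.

Counting measure on a finite set equals cardinality. By inclusion-exclusion, |A union B| = |A| + |B| - |A cap B|.
|A| = 7, |B| = 3, |A cap B| = 2.
So mu_c(A union B) = 7 + 3 - 2 = 8.

8


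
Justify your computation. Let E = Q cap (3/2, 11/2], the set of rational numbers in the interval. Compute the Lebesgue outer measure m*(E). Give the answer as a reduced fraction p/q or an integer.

The set Q cap (3/2, 11/2] is countable (a subset of the countable set Q). Lebesgue outer measure of any countable set is 0: each singleton {q} has m*({q}) = 0, and by countable subadditivity m*(union_k {q_k}) <= sum_k m*({q_k}) = sum_k 0 = 0. The reverse inequality m*(E) >= 0 is automatic. So m*(Q cap (3/2, 11/2]) = 0.

0


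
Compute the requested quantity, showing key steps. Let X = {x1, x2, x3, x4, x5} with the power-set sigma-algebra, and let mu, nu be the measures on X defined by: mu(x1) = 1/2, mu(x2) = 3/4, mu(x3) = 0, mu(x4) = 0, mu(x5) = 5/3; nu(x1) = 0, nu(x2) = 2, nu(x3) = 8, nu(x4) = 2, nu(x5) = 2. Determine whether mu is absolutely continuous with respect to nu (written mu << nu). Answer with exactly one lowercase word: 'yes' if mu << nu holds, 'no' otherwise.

mu << nu means: every nu-null measurable set is also mu-null; equivalently, for every atom x, if nu({x}) = 0 then mu({x}) = 0.
Checking each atom:
  x1: nu = 0, mu = 1/2 > 0 -> violates mu << nu.
  x2: nu = 2 > 0 -> no constraint.
  x3: nu = 8 > 0 -> no constraint.
  x4: nu = 2 > 0 -> no constraint.
  x5: nu = 2 > 0 -> no constraint.
The atom(s) x1 violate the condition (nu = 0 but mu > 0). Therefore mu is NOT absolutely continuous w.r.t. nu.

no
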